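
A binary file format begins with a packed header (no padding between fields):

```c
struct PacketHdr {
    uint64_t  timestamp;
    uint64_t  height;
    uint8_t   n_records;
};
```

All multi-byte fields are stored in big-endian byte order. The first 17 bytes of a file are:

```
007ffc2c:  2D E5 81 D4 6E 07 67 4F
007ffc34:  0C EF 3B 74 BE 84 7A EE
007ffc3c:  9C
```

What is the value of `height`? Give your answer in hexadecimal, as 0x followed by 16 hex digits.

0x0CEF3B74BE847AEE

`height` follows `timestamp` (8 bytes), so it starts at byte offset 8 and occupies 8 bytes.
Bytes at offsets 8..15: 0C EF 3B 74 BE 84 7A EE.
Big-endian: lowest address holds the most-significant byte.
The bytes are already most-significant first: 0x0CEF3B74BE847AEE.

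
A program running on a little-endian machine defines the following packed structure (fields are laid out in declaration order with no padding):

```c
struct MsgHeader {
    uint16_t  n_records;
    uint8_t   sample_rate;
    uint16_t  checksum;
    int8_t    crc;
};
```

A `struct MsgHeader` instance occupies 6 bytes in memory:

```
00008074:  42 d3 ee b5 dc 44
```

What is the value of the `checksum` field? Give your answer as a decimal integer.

`checksum` follows `n_records` (2 B), `sample_rate` (1 B), so it starts at offset 2 + 1 = 3 and occupies 2 bytes.
Bytes at offsets 3..4: B5 DC.
In little-endian order the low byte comes first in memory.
Reassemble most-significant byte first: DC B5 → 0xDCB5.
0xDCB5 = 56501.

56501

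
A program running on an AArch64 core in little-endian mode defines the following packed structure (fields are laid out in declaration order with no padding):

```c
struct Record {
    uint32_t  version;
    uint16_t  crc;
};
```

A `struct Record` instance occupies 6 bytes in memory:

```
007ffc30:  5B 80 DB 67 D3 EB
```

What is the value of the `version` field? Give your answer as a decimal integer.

`version` is the first field, at byte offset 0, occupying 4 bytes.
Bytes at offsets 0..3: 5B 80 DB 67.
Little-endian stores the least-significant byte at the lowest address.
Reassemble most-significant byte first: 67 DB 80 5B → 0x67DB805B.
0x67DB805B = 1742438491.

1742438491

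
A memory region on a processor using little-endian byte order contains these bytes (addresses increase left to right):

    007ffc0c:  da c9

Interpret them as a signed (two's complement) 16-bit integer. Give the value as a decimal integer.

Little-endian: lowest address holds the least-significant byte.
Reassemble most-significant byte first: C9 DA → 0xC9DA.
Top bit is set, so as a signed 16-bit value this is 0xC9DA − 2^16 = -13862.

-13862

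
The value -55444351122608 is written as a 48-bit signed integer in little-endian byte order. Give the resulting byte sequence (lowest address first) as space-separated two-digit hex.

Two's complement of -55444351122608 in 48 bits: 55444351122608 = 0x326D24DA7CB0; invert → 0xCD92DB25834F; add 1 → 0xCD92DB258350.
Split into bytes (most-significant first): CD 92 DB 25 83 50.
Little-endian: lowest address holds the least-significant byte.
So at ascending addresses the bytes are 50 83 25 DB 92 CD.

50 83 25 DB 92 CD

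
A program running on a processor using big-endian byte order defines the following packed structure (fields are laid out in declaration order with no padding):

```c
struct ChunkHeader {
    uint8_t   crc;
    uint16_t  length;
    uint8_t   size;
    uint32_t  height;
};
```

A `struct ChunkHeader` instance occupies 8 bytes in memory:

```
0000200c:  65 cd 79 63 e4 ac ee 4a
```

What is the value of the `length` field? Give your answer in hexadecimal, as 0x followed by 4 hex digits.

`length` follows `crc` (1 byte), so it starts at byte offset 1 and occupies 2 bytes.
Bytes at offsets 1..2: CD 79.
In big-endian order the high byte comes first in memory.
The bytes are already most-significant first: 0xCD79.

0xCD79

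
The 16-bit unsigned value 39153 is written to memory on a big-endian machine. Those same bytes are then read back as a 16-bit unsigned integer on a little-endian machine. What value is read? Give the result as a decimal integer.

39153 in 16-bit hexadecimal is 0x98F1.
Stored big-endian, the bytes at ascending addresses are 98 F1.
Read back as little-endian, the first byte is least significant, giving 0xF198.
0xF198 = 61848.

61848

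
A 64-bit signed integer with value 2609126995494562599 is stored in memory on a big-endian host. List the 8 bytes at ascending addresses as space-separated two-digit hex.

24 35 7B 2D BC 55 EB 27

2609126995494562599 in hexadecimal, padded to 64 bits, is 0x24357B2DBC55EB27.
Split into bytes (most-significant first): 24 35 7B 2D BC 55 EB 27.
Big-endian stores the most-significant byte at the lowest address.
So the memory order matches the most-significant-first order: 24 35 7B 2D BC 55 EB 27.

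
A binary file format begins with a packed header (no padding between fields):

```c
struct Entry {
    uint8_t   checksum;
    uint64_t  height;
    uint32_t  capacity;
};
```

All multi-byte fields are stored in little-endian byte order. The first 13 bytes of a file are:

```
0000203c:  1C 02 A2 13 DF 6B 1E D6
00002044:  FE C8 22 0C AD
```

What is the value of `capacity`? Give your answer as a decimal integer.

2903253704

`capacity` follows `checksum` (1 B), `height` (8 B), so it starts at offset 1 + 8 = 9 and occupies 4 bytes.
Bytes at offsets 9..12: C8 22 0C AD.
In little-endian order the low byte comes first in memory.
Reassemble most-significant byte first: AD 0C 22 C8 → 0xAD0C22C8.
0xAD0C22C8 = 2903253704.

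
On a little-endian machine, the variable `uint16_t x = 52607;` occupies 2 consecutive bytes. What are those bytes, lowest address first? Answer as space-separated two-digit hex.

52607 in hexadecimal, padded to 16 bits, is 0xCD7F.
Split into bytes (most-significant first): CD 7F.
Little-endian: lowest address holds the least-significant byte.
So at ascending addresses the bytes are 7F CD.

7F CD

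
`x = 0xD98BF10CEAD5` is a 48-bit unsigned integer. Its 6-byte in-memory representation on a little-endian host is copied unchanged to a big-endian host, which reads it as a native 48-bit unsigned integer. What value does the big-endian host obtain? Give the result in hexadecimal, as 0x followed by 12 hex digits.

Stored little-endian, the bytes at ascending addresses are D5 EA 0C F1 8B D9.
Read back as big-endian, the last byte is least significant, giving 0xD5EA0CF18BD9.

0xD5EA0CF18BD9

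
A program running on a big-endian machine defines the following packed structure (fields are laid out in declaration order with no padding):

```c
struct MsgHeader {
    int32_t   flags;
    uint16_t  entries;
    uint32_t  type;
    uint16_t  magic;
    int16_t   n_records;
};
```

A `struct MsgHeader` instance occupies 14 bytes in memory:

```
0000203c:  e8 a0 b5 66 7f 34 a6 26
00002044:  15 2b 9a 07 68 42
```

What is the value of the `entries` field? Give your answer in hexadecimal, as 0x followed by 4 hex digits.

0x7F34

`entries` follows `flags` (4 bytes), so it starts at byte offset 4 and occupies 2 bytes.
Bytes at offsets 4..5: 7F 34.
Big-endian: lowest address holds the most-significant byte.
The bytes are already most-significant first: 0x7F34.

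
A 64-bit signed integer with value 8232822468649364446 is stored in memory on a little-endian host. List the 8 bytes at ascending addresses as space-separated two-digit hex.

DE 2B B3 76 6A DC 40 72

8232822468649364446 in hexadecimal, padded to 64 bits, is 0x7240DC6A76B32BDE.
Split into bytes (most-significant first): 72 40 DC 6A 76 B3 2B DE.
Little-endian: lowest address holds the least-significant byte.
So at ascending addresses the bytes are DE 2B B3 76 6A DC 40 72.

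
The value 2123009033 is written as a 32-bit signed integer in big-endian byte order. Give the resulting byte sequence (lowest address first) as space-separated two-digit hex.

7E 8A 8C 09

2123009033 in hexadecimal, padded to 32 bits, is 0x7E8A8C09.
Split into bytes (most-significant first): 7E 8A 8C 09.
Big-endian: lowest address holds the most-significant byte.
So the memory order matches the most-significant-first order: 7E 8A 8C 09.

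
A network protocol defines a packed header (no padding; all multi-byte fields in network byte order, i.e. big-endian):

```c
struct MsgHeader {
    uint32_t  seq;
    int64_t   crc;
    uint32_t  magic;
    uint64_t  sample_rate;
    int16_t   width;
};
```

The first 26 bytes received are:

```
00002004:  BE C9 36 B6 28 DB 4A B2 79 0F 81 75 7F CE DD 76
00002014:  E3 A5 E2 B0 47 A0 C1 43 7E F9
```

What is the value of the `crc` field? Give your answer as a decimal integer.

2944028911812444533

`crc` follows `seq` (4 bytes), so it starts at byte offset 4 and occupies 8 bytes.
Bytes at offsets 4..11: 28 DB 4A B2 79 0F 81 75.
In big-endian order the high byte comes first in memory.
The bytes are already most-significant first: 0x28DB4AB2790F8175.
0x28DB4AB2790F8175 = 2944028911812444533.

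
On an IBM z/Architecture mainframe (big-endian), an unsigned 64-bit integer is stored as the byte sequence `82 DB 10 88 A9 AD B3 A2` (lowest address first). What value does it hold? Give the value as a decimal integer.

9429148423978595234

In big-endian order the high byte comes first in memory.
The bytes are already most-significant first: 0x82DB1088A9ADB3A2.
0x82DB1088A9ADB3A2 = 9429148423978595234.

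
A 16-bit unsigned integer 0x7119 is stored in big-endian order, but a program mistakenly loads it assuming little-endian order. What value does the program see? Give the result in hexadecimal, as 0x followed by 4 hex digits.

0x1971

Stored big-endian, the bytes at ascending addresses are 71 19.
Read back as little-endian, the first byte is least significant, giving 0x1971.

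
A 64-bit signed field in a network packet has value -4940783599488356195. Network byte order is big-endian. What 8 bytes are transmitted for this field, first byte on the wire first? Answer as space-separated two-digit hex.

BB 6E CF 7E 60 6B B0 9D

Two's complement of -4940783599488356195 in 64 bits: 4940783599488356195 = 0x449130819F944F63; invert → 0xBB6ECF7E606BB09C; add 1 → 0xBB6ECF7E606BB09D.
Split into bytes (most-significant first): BB 6E CF 7E 60 6B B0 9D.
Big-endian: lowest address holds the most-significant byte.
So the memory order matches the most-significant-first order: BB 6E CF 7E 60 6B B0 9D.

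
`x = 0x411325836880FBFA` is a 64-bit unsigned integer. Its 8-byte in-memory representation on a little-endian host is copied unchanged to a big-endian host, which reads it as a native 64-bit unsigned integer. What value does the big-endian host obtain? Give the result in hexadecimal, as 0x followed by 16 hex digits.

Stored little-endian, the bytes at ascending addresses are FA FB 80 68 83 25 13 41.
Read back as big-endian, the last byte is least significant, giving 0xFAFB806883251341.

0xFAFB806883251341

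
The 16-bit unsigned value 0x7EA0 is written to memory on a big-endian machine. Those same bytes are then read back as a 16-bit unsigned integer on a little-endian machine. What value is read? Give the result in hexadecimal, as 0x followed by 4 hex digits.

Stored big-endian, the bytes at ascending addresses are 7E A0.
Read back as little-endian, the first byte is least significant, giving 0xA07E.

0xA07E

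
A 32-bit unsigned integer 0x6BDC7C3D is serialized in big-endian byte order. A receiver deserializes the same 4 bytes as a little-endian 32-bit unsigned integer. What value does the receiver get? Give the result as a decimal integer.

Stored big-endian, the bytes at ascending addresses are 6B DC 7C 3D.
Read back as little-endian, the first byte is least significant, giving 0x3D7CDC6B.
0x3D7CDC6B = 1031593067.

1031593067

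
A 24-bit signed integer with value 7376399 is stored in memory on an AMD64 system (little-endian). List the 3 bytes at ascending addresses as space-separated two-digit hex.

0F 8E 70

7376399 in hexadecimal, padded to 24 bits, is 0x708E0F.
Split into bytes (most-significant first): 70 8E 0F.
Little-endian stores the least-significant byte at the lowest address.
So at ascending addresses the bytes are 0F 8E 70.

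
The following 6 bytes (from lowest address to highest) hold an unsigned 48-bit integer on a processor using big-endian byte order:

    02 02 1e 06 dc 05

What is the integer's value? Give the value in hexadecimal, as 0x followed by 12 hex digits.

In big-endian order the high byte comes first in memory.
The bytes are already most-significant first: 0x02021E06DC05.

0x02021E06DC05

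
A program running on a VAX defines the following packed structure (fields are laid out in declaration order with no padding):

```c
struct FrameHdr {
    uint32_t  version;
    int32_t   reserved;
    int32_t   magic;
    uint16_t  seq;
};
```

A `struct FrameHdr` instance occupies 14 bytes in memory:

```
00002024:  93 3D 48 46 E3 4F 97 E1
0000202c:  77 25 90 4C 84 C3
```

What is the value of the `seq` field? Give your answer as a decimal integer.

`seq` follows `version` (4 B), `reserved` (4 B), `magic` (4 B), so it starts at offset 4 + 4 + 4 = 12 and occupies 2 bytes.
Bytes at offsets 12..13: 84 C3.
Little-endian: lowest address holds the least-significant byte.
Reassemble most-significant byte first: C3 84 → 0xC384.
0xC384 = 50052.

50052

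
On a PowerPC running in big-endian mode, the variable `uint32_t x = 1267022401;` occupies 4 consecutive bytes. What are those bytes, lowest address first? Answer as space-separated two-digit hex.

4B 85 3A 41

1267022401 in hexadecimal, padded to 32 bits, is 0x4B853A41.
Split into bytes (most-significant first): 4B 85 3A 41.
Big-endian: lowest address holds the most-significant byte.
So the memory order matches the most-significant-first order: 4B 85 3A 41.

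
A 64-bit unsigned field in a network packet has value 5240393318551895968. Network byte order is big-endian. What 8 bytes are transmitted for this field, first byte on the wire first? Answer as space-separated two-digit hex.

5240393318551895968 in hexadecimal, padded to 64 bits, is 0x48B99DF55B9DBFA0.
Split into bytes (most-significant first): 48 B9 9D F5 5B 9D BF A0.
Big-endian: lowest address holds the most-significant byte.
So the memory order matches the most-significant-first order: 48 B9 9D F5 5B 9D BF A0.

48 B9 9D F5 5B 9D BF A0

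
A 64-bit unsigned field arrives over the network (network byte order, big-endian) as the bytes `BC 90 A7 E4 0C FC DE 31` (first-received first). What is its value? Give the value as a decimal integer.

In big-endian order the high byte comes first in memory.
The bytes are already most-significant first: 0xBC90A7E40CFCDE31.
0xBC90A7E40CFCDE31 = 13587544673689067057.

13587544673689067057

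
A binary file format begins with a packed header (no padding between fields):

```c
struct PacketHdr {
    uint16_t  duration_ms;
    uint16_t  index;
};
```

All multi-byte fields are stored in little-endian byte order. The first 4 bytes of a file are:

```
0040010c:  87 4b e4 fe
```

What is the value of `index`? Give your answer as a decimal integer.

`index` follows `duration_ms` (2 bytes), so it starts at byte offset 2 and occupies 2 bytes.
Bytes at offsets 2..3: E4 FE.
In little-endian order the low byte comes first in memory.
Reassemble most-significant byte first: FE E4 → 0xFEE4.
0xFEE4 = 65252.

65252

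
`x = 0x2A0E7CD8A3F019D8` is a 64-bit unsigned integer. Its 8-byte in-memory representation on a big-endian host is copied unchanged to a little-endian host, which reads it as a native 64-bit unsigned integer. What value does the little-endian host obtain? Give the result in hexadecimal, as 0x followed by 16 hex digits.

Stored big-endian, the bytes at ascending addresses are 2A 0E 7C D8 A3 F0 19 D8.
Read back as little-endian, the first byte is least significant, giving 0xD819F0A3D87C0E2A.

0xD819F0A3D87C0E2A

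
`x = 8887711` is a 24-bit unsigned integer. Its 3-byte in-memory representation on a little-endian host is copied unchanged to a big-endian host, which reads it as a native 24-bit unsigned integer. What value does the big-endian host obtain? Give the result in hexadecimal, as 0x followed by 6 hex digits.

0x9F9D87

8887711 in 24-bit hexadecimal is 0x879D9F.
Stored little-endian, the bytes at ascending addresses are 9F 9D 87.
Read back as big-endian, the last byte is least significant, giving 0x9F9D87.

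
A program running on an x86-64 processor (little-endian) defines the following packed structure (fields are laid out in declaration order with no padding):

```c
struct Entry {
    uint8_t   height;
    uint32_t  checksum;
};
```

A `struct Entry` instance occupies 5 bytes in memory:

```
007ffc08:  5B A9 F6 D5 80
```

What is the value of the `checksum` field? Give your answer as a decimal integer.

`checksum` follows `height` (1 byte), so it starts at byte offset 1 and occupies 4 bytes.
Bytes at offsets 1..4: A9 F6 D5 80.
In little-endian order the low byte comes first in memory.
Reassemble most-significant byte first: 80 D5 F6 A9 → 0x80D5F6A9.
0x80D5F6A9 = 2161505961.

2161505961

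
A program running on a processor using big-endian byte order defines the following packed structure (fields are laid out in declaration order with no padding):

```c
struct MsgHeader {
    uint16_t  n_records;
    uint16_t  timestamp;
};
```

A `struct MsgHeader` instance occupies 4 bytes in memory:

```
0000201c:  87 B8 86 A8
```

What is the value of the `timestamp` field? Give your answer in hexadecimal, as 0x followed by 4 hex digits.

0x86A8

`timestamp` follows `n_records` (2 bytes), so it starts at byte offset 2 and occupies 2 bytes.
Bytes at offsets 2..3: 86 A8.
Big-endian stores the most-significant byte at the lowest address.
The bytes are already most-significant first: 0x86A8.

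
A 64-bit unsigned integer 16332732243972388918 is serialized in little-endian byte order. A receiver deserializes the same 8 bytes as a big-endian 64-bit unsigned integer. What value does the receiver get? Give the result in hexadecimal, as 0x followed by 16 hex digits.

0x36F88AFD7085A9E2

16332732243972388918 in 64-bit hexadecimal is 0xE2A98570FD8AF836.
Stored little-endian, the bytes at ascending addresses are 36 F8 8A FD 70 85 A9 E2.
Read back as big-endian, the last byte is least significant, giving 0x36F88AFD7085A9E2.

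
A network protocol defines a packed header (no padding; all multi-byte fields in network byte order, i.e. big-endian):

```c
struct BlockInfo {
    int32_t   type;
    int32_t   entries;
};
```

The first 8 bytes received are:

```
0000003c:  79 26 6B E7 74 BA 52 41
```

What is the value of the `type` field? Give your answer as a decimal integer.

`type` is the first field, at byte offset 0, occupying 4 bytes.
Bytes at offsets 0..3: 79 26 6B E7.
In big-endian order the high byte comes first in memory.
The bytes are already most-significant first: 0x79266BE7.
0x79266BE7 = 2032561127.

2032561127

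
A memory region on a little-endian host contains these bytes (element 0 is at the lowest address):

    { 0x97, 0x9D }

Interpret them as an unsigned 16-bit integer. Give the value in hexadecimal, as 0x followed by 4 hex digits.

Little-endian stores the least-significant byte at the lowest address.
Reassemble most-significant byte first: 9D 97 → 0x9D97.

0x9D97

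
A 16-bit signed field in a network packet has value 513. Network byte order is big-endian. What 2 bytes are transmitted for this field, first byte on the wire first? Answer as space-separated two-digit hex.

513 in hexadecimal, padded to 16 bits, is 0x0201.
Split into bytes (most-significant first): 02 01.
In big-endian order the high byte comes first in memory.
So the memory order matches the most-significant-first order: 02 01.

02 01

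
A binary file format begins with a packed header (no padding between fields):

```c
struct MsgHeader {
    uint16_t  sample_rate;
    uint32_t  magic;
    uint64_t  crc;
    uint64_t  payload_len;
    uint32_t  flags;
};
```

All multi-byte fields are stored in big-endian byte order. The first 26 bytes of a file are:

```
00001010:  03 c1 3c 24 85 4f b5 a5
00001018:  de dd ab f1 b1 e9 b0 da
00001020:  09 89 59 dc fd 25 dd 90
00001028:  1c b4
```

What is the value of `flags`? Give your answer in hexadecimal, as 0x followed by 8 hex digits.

0xDD901CB4

`flags` follows `sample_rate` (2 B), `magic` (4 B), `crc` (8 B), `payload_len` (8 B), so it starts at offset 2 + 4 + 8 + 8 = 22 and occupies 4 bytes.
Bytes at offsets 22..25: DD 90 1C B4.
Big-endian stores the most-significant byte at the lowest address.
The bytes are already most-significant first: 0xDD901CB4.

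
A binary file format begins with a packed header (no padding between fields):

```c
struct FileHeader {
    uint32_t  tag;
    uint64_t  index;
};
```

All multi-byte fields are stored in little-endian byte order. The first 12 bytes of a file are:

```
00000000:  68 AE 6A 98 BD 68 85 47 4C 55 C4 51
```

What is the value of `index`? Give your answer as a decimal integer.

5891927998613252285

`index` follows `tag` (4 bytes), so it starts at byte offset 4 and occupies 8 bytes.
Bytes at offsets 4..11: BD 68 85 47 4C 55 C4 51.
Little-endian: lowest address holds the least-significant byte.
Reassemble most-significant byte first: 51 C4 55 4C 47 85 68 BD → 0x51C4554C478568BD.
0x51C4554C478568BD = 5891927998613252285.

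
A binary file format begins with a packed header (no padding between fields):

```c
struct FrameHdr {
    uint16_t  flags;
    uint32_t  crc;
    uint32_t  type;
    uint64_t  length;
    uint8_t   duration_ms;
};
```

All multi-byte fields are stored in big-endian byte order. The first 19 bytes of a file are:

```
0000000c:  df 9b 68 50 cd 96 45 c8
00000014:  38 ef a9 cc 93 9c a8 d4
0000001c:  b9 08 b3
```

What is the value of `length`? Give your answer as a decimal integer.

`length` follows `flags` (2 B), `crc` (4 B), `type` (4 B), so it starts at offset 2 + 4 + 4 = 10 and occupies 8 bytes.
Bytes at offsets 10..17: A9 CC 93 9C A8 D4 B9 08.
Big-endian stores the most-significant byte at the lowest address.
The bytes are already most-significant first: 0xA9CC939CA8D4B908.
0xA9CC939CA8D4B908 = 12235316588715489544.

12235316588715489544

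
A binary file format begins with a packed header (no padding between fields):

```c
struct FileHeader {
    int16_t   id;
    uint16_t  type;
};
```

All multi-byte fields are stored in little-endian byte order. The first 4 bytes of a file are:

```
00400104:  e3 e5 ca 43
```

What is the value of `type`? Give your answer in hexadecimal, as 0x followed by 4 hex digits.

`type` follows `id` (2 bytes), so it starts at byte offset 2 and occupies 2 bytes.
Bytes at offsets 2..3: CA 43.
Little-endian: lowest address holds the least-significant byte.
Reassemble most-significant byte first: 43 CA → 0x43CA.

0x43CA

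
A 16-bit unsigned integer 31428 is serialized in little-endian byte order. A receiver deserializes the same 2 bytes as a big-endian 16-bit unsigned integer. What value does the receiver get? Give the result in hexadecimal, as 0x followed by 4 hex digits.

31428 in 16-bit hexadecimal is 0x7AC4.
Stored little-endian, the bytes at ascending addresses are C4 7A.
Read back as big-endian, the last byte is least significant, giving 0xC47A.

0xC47A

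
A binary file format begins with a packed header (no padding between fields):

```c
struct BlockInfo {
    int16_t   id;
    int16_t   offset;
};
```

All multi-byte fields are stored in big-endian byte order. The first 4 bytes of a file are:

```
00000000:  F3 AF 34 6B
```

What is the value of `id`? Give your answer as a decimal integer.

`id` is the first field, at byte offset 0, occupying 2 bytes.
Bytes at offsets 0..1: F3 AF.
In big-endian order the high byte comes first in memory.
The bytes are already most-significant first: 0xF3AF.
Top bit is set, so as a signed 16-bit value this is 0xF3AF − 2^16 = -3153.

-3153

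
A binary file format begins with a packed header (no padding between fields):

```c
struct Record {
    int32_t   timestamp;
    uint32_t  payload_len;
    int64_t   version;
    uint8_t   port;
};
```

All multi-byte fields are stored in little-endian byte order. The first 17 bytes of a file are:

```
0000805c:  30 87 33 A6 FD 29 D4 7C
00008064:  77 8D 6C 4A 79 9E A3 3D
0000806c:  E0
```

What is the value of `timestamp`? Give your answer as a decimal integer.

-1506572496

`timestamp` is the first field, at byte offset 0, occupying 4 bytes.
Bytes at offsets 0..3: 30 87 33 A6.
Little-endian: lowest address holds the least-significant byte.
Reassemble most-significant byte first: A6 33 87 30 → 0xA6338730.
Top bit is set, so as a signed 32-bit value this is 0xA6338730 − 2^32 = -1506572496.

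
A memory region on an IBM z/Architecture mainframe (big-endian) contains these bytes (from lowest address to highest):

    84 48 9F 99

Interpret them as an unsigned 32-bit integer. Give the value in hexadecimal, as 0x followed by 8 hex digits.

Big-endian: lowest address holds the most-significant byte.
The bytes are already most-significant first: 0x84489F99.

0x84489F99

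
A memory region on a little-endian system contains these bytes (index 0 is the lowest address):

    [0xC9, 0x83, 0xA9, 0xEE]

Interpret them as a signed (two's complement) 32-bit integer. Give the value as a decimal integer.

-290880567

Little-endian stores the least-significant byte at the lowest address.
Reassemble most-significant byte first: EE A9 83 C9 → 0xEEA983C9.
Top bit is set, so as a signed 32-bit value this is 0xEEA983C9 − 2^32 = -290880567.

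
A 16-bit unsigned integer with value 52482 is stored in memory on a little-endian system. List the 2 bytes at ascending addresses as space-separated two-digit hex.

02 CD

52482 in hexadecimal, padded to 16 bits, is 0xCD02.
Split into bytes (most-significant first): CD 02.
In little-endian order the low byte comes first in memory.
So at ascending addresses the bytes are 02 CD.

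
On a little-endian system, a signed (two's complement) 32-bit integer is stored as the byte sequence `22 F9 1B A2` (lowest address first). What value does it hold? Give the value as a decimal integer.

In little-endian order the low byte comes first in memory.
Reassemble most-significant byte first: A2 1B F9 22 → 0xA21BF922.
Top bit is set, so as a signed 32-bit value this is 0xA21BF922 − 2^32 = -1575225054.

-1575225054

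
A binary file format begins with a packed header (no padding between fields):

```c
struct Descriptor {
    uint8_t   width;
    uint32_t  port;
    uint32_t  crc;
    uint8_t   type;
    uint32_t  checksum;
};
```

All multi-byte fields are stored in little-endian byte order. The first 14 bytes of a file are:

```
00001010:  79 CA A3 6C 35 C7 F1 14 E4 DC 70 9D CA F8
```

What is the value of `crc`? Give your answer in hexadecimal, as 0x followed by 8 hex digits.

0xE414F1C7

`crc` follows `width` (1 B), `port` (4 B), so it starts at offset 1 + 4 = 5 and occupies 4 bytes.
Bytes at offsets 5..8: C7 F1 14 E4.
In little-endian order the low byte comes first in memory.
Reassemble most-significant byte first: E4 14 F1 C7 → 0xE414F1C7.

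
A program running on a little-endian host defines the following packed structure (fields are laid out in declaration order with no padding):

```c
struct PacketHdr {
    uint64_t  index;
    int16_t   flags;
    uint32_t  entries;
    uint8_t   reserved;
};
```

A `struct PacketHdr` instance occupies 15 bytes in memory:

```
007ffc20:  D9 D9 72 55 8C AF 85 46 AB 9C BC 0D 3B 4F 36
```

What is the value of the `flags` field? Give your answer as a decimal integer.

-25429

`flags` follows `index` (8 bytes), so it starts at byte offset 8 and occupies 2 bytes.
Bytes at offsets 8..9: AB 9C.
Little-endian stores the least-significant byte at the lowest address.
Reassemble most-significant byte first: 9C AB → 0x9CAB.
Top bit is set, so as a signed 16-bit value this is 0x9CAB − 2^16 = -25429.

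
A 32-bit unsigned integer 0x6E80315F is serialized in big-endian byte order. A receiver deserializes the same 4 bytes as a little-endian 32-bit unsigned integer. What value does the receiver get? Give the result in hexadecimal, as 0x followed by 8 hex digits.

Stored big-endian, the bytes at ascending addresses are 6E 80 31 5F.
Read back as little-endian, the first byte is least significant, giving 0x5F31806E.

0x5F31806E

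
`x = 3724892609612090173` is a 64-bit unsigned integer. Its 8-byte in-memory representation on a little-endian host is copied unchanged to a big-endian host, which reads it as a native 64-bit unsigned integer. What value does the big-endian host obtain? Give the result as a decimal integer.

3724892609612090173 in 64-bit hexadecimal is 0x33B17A17D6680B3D.
Stored little-endian, the bytes at ascending addresses are 3D 0B 68 D6 17 7A B1 33.
Read back as big-endian, the last byte is least significant, giving 0x3D0B68D6177AB133.
0x3D0B68D6177AB133 = 4398724729783628083.

4398724729783628083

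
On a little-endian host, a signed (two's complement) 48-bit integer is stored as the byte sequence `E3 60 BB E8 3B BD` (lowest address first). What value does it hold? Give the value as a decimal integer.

-73409971396381

Little-endian: lowest address holds the least-significant byte.
Reassemble most-significant byte first: BD 3B E8 BB 60 E3 → 0xBD3BE8BB60E3.
Top bit is set, so as a signed 48-bit value this is 0xBD3BE8BB60E3 − 2^48 = -73409971396381.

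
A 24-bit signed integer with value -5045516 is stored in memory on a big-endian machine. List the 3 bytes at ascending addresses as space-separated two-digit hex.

Two's complement of -5045516 in 24 bits: 5045516 = 0x4CFD0C; invert → 0xB302F3; add 1 → 0xB302F4.
Split into bytes (most-significant first): B3 02 F4.
Big-endian stores the most-significant byte at the lowest address.
So the memory order matches the most-significant-first order: B3 02 F4.

B3 02 F4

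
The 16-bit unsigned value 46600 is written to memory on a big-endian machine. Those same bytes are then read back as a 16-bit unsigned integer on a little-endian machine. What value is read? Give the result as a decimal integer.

46600 in 16-bit hexadecimal is 0xB608.
Stored big-endian, the bytes at ascending addresses are B6 08.
Read back as little-endian, the first byte is least significant, giving 0x08B6.
0x08B6 = 2230.

2230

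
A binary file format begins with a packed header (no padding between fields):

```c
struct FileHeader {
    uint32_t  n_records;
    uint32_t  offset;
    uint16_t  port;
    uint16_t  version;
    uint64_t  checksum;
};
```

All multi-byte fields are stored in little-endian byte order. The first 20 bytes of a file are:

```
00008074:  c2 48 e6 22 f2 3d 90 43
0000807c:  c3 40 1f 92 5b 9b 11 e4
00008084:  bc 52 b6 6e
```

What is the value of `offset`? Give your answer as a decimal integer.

1133526514

`offset` follows `n_records` (4 bytes), so it starts at byte offset 4 and occupies 4 bytes.
Bytes at offsets 4..7: F2 3D 90 43.
Little-endian stores the least-significant byte at the lowest address.
Reassemble most-significant byte first: 43 90 3D F2 → 0x43903DF2.
0x43903DF2 = 1133526514.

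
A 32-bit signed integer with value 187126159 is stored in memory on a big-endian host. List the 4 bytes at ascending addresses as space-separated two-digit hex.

0B 27 51 8F

187126159 in hexadecimal, padded to 32 bits, is 0x0B27518F.
Split into bytes (most-significant first): 0B 27 51 8F.
In big-endian order the high byte comes first in memory.
So the memory order matches the most-significant-first order: 0B 27 51 8F.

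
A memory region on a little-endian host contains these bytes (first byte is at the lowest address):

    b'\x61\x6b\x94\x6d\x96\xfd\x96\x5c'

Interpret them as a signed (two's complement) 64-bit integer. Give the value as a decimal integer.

Little-endian stores the least-significant byte at the lowest address.
Reassemble most-significant byte first: 5C 96 FD 96 6D 94 6B 61 → 0x5C96FD966D946B61.
0x5C96FD966D946B61 = 6671798720521333601.

6671798720521333601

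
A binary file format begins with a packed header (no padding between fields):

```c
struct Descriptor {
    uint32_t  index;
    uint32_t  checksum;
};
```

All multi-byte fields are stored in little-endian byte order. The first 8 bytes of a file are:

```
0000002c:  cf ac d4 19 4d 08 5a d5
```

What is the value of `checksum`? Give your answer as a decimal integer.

3579447373

`checksum` follows `index` (4 bytes), so it starts at byte offset 4 and occupies 4 bytes.
Bytes at offsets 4..7: 4D 08 5A D5.
Little-endian stores the least-significant byte at the lowest address.
Reassemble most-significant byte first: D5 5A 08 4D → 0xD55A084D.
0xD55A084D = 3579447373.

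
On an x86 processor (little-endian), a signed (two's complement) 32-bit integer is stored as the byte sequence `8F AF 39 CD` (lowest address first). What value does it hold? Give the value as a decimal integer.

Little-endian: lowest address holds the least-significant byte.
Reassemble most-significant byte first: CD 39 AF 8F → 0xCD39AF8F.
Top bit is set, so as a signed 32-bit value this is 0xCD39AF8F − 2^32 = -851857521.

-851857521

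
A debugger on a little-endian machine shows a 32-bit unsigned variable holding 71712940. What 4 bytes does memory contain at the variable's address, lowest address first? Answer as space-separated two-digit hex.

71712940 in hexadecimal, padded to 32 bits, is 0x044640AC.
Split into bytes (most-significant first): 04 46 40 AC.
Little-endian: lowest address holds the least-significant byte.
So at ascending addresses the bytes are AC 40 46 04.

AC 40 46 04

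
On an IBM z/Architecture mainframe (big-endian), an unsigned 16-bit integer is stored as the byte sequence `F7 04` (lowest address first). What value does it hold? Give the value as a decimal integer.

In big-endian order the high byte comes first in memory.
The bytes are already most-significant first: 0xF704.
0xF704 = 63236.

63236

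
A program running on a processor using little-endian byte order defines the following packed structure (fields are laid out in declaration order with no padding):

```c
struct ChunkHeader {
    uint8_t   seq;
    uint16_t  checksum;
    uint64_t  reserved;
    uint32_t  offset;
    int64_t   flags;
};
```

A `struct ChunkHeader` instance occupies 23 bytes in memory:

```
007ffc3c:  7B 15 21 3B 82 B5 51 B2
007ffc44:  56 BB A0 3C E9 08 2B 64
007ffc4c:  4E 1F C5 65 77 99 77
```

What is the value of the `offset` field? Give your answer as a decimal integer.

722004284

`offset` follows `seq` (1 B), `checksum` (2 B), `reserved` (8 B), so it starts at offset 1 + 2 + 8 = 11 and occupies 4 bytes.
Bytes at offsets 11..14: 3C E9 08 2B.
In little-endian order the low byte comes first in memory.
Reassemble most-significant byte first: 2B 08 E9 3C → 0x2B08E93C.
0x2B08E93C = 722004284.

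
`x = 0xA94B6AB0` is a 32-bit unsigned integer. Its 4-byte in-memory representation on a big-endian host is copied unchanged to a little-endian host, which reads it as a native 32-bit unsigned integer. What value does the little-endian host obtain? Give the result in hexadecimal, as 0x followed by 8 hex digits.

0xB06A4BA9

Stored big-endian, the bytes at ascending addresses are A9 4B 6A B0.
Read back as little-endian, the first byte is least significant, giving 0xB06A4BA9.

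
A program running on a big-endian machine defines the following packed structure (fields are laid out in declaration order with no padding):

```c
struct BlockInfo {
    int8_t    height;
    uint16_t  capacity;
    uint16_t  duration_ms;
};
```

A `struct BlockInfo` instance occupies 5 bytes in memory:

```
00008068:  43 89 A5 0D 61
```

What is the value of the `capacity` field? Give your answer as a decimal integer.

35237

`capacity` follows `height` (1 byte), so it starts at byte offset 1 and occupies 2 bytes.
Bytes at offsets 1..2: 89 A5.
In big-endian order the high byte comes first in memory.
The bytes are already most-significant first: 0x89A5.
0x89A5 = 35237.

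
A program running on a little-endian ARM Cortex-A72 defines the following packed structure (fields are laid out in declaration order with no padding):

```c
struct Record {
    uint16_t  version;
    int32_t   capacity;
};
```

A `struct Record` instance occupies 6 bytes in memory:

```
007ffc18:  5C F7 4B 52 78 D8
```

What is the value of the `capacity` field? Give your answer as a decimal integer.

-663203253

`capacity` follows `version` (2 bytes), so it starts at byte offset 2 and occupies 4 bytes.
Bytes at offsets 2..5: 4B 52 78 D8.
Little-endian stores the least-significant byte at the lowest address.
Reassemble most-significant byte first: D8 78 52 4B → 0xD878524B.
Top bit is set, so as a signed 32-bit value this is 0xD878524B − 2^32 = -663203253.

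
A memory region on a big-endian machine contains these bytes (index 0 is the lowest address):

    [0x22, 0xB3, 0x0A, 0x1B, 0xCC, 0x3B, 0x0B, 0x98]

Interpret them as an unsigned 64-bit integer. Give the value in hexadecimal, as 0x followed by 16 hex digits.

Big-endian: lowest address holds the most-significant byte.
The bytes are already most-significant first: 0x22B30A1BCC3B0B98.

0x22B30A1BCC3B0B98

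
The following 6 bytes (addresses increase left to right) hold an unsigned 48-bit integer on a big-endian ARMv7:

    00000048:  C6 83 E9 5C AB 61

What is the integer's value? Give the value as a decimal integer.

In big-endian order the high byte comes first in memory.
The bytes are already most-significant first: 0xC683E95CAB61.
0xC683E95CAB61 = 218269858179937.

218269858179937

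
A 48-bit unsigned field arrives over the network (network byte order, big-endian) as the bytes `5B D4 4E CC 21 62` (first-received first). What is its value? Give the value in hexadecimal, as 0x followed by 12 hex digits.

0x5BD44ECC2162

In big-endian order the high byte comes first in memory.
The bytes are already most-significant first: 0x5BD44ECC2162.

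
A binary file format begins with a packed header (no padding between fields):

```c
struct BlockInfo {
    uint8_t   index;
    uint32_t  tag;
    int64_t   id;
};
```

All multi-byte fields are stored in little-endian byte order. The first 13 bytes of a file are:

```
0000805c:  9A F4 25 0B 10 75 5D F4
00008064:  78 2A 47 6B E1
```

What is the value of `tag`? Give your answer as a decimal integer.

`tag` follows `index` (1 byte), so it starts at byte offset 1 and occupies 4 bytes.
Bytes at offsets 1..4: F4 25 0B 10.
Little-endian stores the least-significant byte at the lowest address.
Reassemble most-significant byte first: 10 0B 25 F4 → 0x100B25F4.
0x100B25F4 = 269166068.

269166068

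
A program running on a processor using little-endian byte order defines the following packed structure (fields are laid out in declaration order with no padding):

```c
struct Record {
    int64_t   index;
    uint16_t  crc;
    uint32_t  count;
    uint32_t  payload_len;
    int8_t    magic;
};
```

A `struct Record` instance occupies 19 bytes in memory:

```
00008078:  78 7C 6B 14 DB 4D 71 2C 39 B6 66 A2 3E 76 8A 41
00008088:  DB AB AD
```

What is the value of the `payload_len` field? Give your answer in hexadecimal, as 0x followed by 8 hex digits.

`payload_len` follows `index` (8 B), `crc` (2 B), `count` (4 B), so it starts at offset 8 + 2 + 4 = 14 and occupies 4 bytes.
Bytes at offsets 14..17: 8A 41 DB AB.
In little-endian order the low byte comes first in memory.
Reassemble most-significant byte first: AB DB 41 8A → 0xABDB418A.

0xABDB418A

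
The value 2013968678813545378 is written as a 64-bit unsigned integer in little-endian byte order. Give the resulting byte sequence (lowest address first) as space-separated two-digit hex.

A2 B3 71 C9 D7 0D F3 1B

2013968678813545378 in hexadecimal, padded to 64 bits, is 0x1BF30DD7C971B3A2.
Split into bytes (most-significant first): 1B F3 0D D7 C9 71 B3 A2.
Little-endian stores the least-significant byte at the lowest address.
So at ascending addresses the bytes are A2 B3 71 C9 D7 0D F3 1B.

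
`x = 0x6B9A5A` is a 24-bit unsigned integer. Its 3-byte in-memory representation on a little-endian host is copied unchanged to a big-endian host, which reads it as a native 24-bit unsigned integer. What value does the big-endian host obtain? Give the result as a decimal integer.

Stored little-endian, the bytes at ascending addresses are 5A 9A 6B.
Read back as big-endian, the last byte is least significant, giving 0x5A9A6B.
0x5A9A6B = 5937771.

5937771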